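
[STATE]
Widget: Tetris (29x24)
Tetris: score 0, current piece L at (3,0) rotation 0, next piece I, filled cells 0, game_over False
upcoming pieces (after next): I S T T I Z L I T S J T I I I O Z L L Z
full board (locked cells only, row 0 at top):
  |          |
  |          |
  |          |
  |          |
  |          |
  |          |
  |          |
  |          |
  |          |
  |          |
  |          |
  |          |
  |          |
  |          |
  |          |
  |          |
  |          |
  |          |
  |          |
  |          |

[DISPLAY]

     ▒    │Next:             
   ▒▒▒    │████              
          │                  
          │                  
          │                  
          │                  
          │Score:            
          │0                 
          │                  
          │                  
          │                  
          │                  
          │                  
          │                  
          │                  
          │                  
          │                  
          │                  
          │                  
          │                  
          │                  
          │                  
          │                  
          │                  


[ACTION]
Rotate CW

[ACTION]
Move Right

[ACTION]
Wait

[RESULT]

          │Next:             
    ▒     │████              
    ▒     │                  
    ▒▒    │                  
          │                  
          │                  
          │Score:            
          │0                 
          │                  
          │                  
          │                  
          │                  
          │                  
          │                  
          │                  
          │                  
          │                  
          │                  
          │                  
          │                  
          │                  
          │                  
          │                  
          │                  


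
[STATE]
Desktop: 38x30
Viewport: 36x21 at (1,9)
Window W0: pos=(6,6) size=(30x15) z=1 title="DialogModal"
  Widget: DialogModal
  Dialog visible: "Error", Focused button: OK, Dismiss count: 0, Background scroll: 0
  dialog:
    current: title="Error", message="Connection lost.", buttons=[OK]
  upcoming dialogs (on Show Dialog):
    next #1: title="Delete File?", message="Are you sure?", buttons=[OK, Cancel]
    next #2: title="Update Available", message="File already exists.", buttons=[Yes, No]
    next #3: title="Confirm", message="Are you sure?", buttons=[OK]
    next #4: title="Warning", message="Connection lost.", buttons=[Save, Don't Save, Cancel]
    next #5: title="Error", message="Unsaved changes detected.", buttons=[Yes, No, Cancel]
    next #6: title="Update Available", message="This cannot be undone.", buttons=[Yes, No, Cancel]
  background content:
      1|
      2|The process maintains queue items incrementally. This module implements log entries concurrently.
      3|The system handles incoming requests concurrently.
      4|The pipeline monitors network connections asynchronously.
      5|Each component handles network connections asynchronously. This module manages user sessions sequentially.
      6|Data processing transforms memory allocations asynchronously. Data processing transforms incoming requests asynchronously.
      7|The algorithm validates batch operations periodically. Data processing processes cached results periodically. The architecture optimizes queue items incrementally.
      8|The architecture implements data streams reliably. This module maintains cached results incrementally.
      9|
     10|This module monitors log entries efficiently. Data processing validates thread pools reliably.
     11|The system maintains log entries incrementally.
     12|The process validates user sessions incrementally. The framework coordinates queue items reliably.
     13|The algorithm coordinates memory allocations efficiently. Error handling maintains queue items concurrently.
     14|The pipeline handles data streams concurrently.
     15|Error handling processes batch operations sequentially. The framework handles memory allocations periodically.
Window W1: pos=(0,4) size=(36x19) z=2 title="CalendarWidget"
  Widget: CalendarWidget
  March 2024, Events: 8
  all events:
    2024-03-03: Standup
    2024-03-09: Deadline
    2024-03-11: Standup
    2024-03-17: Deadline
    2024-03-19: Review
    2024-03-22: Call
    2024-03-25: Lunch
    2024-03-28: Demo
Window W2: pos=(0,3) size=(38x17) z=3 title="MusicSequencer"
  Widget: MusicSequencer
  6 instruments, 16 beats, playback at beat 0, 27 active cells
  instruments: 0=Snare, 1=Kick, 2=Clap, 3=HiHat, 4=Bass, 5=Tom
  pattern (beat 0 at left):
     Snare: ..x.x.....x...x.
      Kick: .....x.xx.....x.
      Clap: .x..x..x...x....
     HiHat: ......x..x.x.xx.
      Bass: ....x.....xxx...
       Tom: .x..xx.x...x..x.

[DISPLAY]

  Clap·█··█··█···█····              
 HiHat······█··█·█·██·              
  Bass····█·····███···              
   Tom·█··██·█···█··█·              
                                    
                                    
                                    
                                    
                                    
                                    
━━━━━━━━━━━━━━━━━━━━━━━━━━━━━━━━━━━━
                                  ┃ 
                                  ┃ 
━━━━━━━━━━━━━━━━━━━━━━━━━━━━━━━━━━┛ 
                                    
                                    
                                    
                                    
                                    
                                    
                                    


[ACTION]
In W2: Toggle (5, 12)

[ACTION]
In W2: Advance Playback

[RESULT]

  Clap·█··█··█···█····              
 HiHat······█··█·█·██·              
  Bass····█·····███···              
   Tom·█··██·█···██·█·              
                                    
                                    
                                    
                                    
                                    
                                    
━━━━━━━━━━━━━━━━━━━━━━━━━━━━━━━━━━━━
                                  ┃ 
                                  ┃ 
━━━━━━━━━━━━━━━━━━━━━━━━━━━━━━━━━━┛ 
                                    
                                    
                                    
                                    
                                    
                                    
                                    


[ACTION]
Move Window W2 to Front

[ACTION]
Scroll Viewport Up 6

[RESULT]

━━━━━━━━━━━━━━━━━━━━━━━━━━━━━━━━━━━━
 MusicSequencer                     
────────────────────────────────────
      0▼23456789012345              
 Snare··█·█·····█···█·              
  Kick·····█·██·····█·              
  Clap·█··█··█···█····              
 HiHat······█··█·█·██·              
  Bass····█·····███···              
   Tom·█··██·█···██·█·              
                                    
                                    
                                    
                                    
                                    
                                    
━━━━━━━━━━━━━━━━━━━━━━━━━━━━━━━━━━━━
                                  ┃ 
                                  ┃ 
━━━━━━━━━━━━━━━━━━━━━━━━━━━━━━━━━━┛ 
                                    


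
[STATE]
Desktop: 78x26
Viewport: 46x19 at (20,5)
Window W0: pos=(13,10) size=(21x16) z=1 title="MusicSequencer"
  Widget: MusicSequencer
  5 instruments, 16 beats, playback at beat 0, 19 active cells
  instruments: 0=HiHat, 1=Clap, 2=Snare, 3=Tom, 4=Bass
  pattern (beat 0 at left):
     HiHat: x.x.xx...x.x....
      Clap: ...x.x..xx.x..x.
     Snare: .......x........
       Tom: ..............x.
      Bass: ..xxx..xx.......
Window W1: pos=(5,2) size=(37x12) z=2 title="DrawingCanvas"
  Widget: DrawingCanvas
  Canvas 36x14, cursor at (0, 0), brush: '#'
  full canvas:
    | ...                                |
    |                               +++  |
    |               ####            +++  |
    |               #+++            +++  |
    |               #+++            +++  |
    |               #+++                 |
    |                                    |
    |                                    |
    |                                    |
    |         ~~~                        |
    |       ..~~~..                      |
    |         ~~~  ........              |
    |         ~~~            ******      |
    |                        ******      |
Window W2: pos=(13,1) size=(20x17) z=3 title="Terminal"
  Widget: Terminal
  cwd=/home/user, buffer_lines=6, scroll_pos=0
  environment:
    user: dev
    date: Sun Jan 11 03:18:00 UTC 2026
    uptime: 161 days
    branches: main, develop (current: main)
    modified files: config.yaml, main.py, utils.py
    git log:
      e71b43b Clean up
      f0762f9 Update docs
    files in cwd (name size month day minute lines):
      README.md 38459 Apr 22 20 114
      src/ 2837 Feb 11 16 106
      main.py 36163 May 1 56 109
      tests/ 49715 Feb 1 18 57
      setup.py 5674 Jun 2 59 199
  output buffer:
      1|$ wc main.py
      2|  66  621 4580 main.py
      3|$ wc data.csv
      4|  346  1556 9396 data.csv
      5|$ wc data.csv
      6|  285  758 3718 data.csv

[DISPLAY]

621 4580 mai┃        ┃                        
ata.csv     ┃    +++ ┃                        
 1556 9396 d┃    +++ ┃                        
ata.csv     ┃    +++ ┃                        
 758 3718 da┃    +++ ┃                        
            ┃        ┃                        
            ┃        ┃                        
            ┃        ┃                        
            ┃━━━━━━━━┛                        
            ┃┃                                
            ┃┃                                
            ┃┃                                
━━━━━━━━━━━━┛┃                                
··███··██····┃                                
             ┃                                
             ┃                                
             ┃                                
             ┃                                
             ┃                                


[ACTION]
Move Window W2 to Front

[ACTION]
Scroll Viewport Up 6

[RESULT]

                                              
━━━━━━━━━━━━┓                                 
nal         ┃━━━━━━━━┓                        
────────────┨        ┃                        
ain.py      ┃────────┨                        
621 4580 mai┃        ┃                        
ata.csv     ┃    +++ ┃                        
 1556 9396 d┃    +++ ┃                        
ata.csv     ┃    +++ ┃                        
 758 3718 da┃    +++ ┃                        
            ┃        ┃                        
            ┃        ┃                        
            ┃        ┃                        
            ┃━━━━━━━━┛                        
            ┃┃                                
            ┃┃                                
            ┃┃                                
━━━━━━━━━━━━┛┃                                
··███··██····┃                                


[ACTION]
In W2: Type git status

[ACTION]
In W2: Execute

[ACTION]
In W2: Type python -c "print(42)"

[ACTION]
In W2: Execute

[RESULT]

                                              
━━━━━━━━━━━━┓                                 
nal         ┃━━━━━━━━┓                        
────────────┨        ┃                        
 1556 9396 d┃────────┨                        
ata.csv     ┃        ┃                        
 758 3718 da┃    +++ ┃                        
status      ┃    +++ ┃                        
nch main    ┃    +++ ┃                        
s not staged┃    +++ ┃                        
            ┃        ┃                        
  modified: ┃        ┃                        
  modified: ┃        ┃                        
  modified: ┃━━━━━━━━┛                        
on -c "print┃┃                                
            ┃┃                                
            ┃┃                                
━━━━━━━━━━━━┛┃                                
··███··██····┃                                


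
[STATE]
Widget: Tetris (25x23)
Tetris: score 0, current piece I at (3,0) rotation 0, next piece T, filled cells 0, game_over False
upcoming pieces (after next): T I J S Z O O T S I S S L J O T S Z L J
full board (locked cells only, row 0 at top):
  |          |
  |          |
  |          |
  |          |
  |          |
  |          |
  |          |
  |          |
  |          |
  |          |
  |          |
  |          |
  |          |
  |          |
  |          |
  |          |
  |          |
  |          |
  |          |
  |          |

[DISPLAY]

   ████   │Next:         
          │ ▒            
          │▒▒▒           
          │              
          │              
          │              
          │Score:        
          │0             
          │              
          │              
          │              
          │              
          │              
          │              
          │              
          │              
          │              
          │              
          │              
          │              
          │              
          │              
          │              


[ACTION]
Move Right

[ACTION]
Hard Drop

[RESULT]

    ▒     │Next:         
   ▒▒▒    │ ▒            
          │▒▒▒           
          │              
          │              
          │              
          │Score:        
          │0             
          │              
          │              
          │              
          │              
          │              
          │              
          │              
          │              
          │              
          │              
          │              
    ████  │              
          │              
          │              
          │              


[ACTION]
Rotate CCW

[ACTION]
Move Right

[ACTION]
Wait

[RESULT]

          │Next:         
     ▒    │ ▒            
    ▒▒    │▒▒▒           
     ▒    │              
          │              
          │              
          │Score:        
          │0             
          │              
          │              
          │              
          │              
          │              
          │              
          │              
          │              
          │              
          │              
          │              
    ████  │              
          │              
          │              
          │              


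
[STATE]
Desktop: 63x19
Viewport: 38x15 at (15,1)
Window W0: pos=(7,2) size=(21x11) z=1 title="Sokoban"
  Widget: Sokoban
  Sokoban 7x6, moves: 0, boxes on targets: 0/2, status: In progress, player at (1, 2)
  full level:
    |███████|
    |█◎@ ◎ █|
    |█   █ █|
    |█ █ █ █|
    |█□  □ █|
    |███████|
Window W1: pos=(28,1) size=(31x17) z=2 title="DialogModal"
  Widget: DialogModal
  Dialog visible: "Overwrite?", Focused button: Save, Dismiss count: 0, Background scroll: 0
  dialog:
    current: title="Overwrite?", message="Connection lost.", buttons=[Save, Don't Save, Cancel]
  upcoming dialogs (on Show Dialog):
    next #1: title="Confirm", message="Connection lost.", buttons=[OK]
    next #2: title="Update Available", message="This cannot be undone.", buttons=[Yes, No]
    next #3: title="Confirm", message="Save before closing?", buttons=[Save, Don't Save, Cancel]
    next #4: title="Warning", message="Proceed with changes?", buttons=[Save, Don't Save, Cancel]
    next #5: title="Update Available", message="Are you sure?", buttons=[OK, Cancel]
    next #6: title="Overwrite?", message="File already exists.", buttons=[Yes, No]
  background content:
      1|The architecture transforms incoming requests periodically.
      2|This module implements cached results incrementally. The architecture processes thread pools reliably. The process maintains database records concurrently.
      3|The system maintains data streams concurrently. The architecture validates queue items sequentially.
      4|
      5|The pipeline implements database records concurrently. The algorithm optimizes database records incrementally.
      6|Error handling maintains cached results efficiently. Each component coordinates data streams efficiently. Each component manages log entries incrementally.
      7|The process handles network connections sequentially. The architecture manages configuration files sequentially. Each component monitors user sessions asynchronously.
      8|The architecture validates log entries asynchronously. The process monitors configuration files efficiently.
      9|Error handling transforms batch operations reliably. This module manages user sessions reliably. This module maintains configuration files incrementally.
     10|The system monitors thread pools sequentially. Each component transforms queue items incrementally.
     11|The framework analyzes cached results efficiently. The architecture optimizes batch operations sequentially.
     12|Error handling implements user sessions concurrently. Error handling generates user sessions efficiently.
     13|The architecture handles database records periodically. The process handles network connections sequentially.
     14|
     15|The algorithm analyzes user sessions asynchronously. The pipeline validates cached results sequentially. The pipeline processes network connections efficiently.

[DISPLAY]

             ┏━━━━━━━━━━━━━━━━━━━━━━━━
━━━━━━━━━━━━┓┃ DialogModal            
n           ┃┠────────────────────────
────────────┨┃The architecture transfo
            ┃┃This module implements c
            ┃┃The system maintains dat
            ┃┃                        
            ┃┃Th┌─────────────────────
            ┃┃Er│       Overwrite?    
            ┃┃Th│    Connection lost. 
0  0/2      ┃┃Th│[Save]  Don't Save   
━━━━━━━━━━━━┛┃Er└─────────────────────
             ┃The system monitors thre
             ┃The framework analyzes c
             ┃Error handling implement


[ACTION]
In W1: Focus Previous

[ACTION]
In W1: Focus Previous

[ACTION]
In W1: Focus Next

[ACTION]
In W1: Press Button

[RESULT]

             ┏━━━━━━━━━━━━━━━━━━━━━━━━
━━━━━━━━━━━━┓┃ DialogModal            
n           ┃┠────────────────────────
────────────┨┃The architecture transfo
            ┃┃This module implements c
            ┃┃The system maintains dat
            ┃┃                        
            ┃┃The pipeline implements 
            ┃┃Error handling maintains
            ┃┃The process handles netw
0  0/2      ┃┃The architecture validat
━━━━━━━━━━━━┛┃Error handling transform
             ┃The system monitors thre
             ┃The framework analyzes c
             ┃Error handling implement


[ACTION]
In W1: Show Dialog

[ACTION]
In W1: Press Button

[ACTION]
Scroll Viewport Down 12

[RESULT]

────────────┨┃The architecture transfo
            ┃┃This module implements c
            ┃┃The system maintains dat
            ┃┃                        
            ┃┃The pipeline implements 
            ┃┃Error handling maintains
            ┃┃The process handles netw
0  0/2      ┃┃The architecture validat
━━━━━━━━━━━━┛┃Error handling transform
             ┃The system monitors thre
             ┃The framework analyzes c
             ┃Error handling implement
             ┃The architecture handles
             ┗━━━━━━━━━━━━━━━━━━━━━━━━
                                      


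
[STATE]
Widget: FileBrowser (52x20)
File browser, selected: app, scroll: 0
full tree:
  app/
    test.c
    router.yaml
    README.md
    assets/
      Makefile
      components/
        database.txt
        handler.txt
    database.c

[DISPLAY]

> [-] app/                                          
    test.c                                          
    router.yaml                                     
    README.md                                       
    [+] assets/                                     
    database.c                                      
                                                    
                                                    
                                                    
                                                    
                                                    
                                                    
                                                    
                                                    
                                                    
                                                    
                                                    
                                                    
                                                    
                                                    


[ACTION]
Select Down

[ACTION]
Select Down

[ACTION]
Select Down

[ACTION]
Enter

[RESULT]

  [-] app/                                          
    test.c                                          
    router.yaml                                     
  > README.md                                       
    [+] assets/                                     
    database.c                                      
                                                    
                                                    
                                                    
                                                    
                                                    
                                                    
                                                    
                                                    
                                                    
                                                    
                                                    
                                                    
                                                    
                                                    


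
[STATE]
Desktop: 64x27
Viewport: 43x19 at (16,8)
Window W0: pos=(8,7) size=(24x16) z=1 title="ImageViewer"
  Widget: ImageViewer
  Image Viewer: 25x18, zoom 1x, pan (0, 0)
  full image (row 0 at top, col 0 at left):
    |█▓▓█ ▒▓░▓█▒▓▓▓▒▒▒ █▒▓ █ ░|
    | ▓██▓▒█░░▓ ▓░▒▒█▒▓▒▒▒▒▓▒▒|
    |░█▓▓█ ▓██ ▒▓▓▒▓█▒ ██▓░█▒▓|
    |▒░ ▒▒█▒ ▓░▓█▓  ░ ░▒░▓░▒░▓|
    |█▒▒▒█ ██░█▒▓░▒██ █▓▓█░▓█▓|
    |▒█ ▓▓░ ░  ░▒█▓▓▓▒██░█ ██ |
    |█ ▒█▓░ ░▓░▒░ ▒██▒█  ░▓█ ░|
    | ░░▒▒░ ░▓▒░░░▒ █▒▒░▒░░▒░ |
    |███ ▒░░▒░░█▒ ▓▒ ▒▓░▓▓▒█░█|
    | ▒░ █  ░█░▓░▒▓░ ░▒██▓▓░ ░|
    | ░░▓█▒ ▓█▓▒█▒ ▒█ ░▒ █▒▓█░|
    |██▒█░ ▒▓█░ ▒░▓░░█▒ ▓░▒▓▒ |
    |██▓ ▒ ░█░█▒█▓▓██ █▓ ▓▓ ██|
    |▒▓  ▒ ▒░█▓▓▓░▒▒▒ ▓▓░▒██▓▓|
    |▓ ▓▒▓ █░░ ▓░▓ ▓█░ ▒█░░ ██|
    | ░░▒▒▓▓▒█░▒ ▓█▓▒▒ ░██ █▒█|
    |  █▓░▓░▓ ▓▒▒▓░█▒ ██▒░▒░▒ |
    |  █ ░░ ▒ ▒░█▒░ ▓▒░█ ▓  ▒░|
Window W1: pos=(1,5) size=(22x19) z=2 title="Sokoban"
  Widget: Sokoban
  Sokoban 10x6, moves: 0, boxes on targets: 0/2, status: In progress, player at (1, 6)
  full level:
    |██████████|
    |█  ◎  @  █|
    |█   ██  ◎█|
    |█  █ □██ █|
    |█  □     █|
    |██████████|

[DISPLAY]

      ┃        ┃                           
      ┃────────┨                           
      ┃▒▒▒ █▒▓ ┃                           
      ┃▒█▒▓▒▒▒▒┃                           
      ┃▓█▒ ██▓░┃                           
      ┃ ░ ░▒░▓░┃                           
      ┃██ █▓▓█░┃                           
      ┃▓▓▒██░█ ┃                           
      ┃██▒█  ░▓┃                           
      ┃ █▒▒░▒░░┃                           
      ┃▒ ▒▓░▓▓▒┃                           
      ┃░ ░▒██▓▓┃                           
      ┃▒█ ░▒ █▒┃                           
      ┃░░█▒ ▓░▒┃                           
      ┃━━━━━━━━┛                           
━━━━━━┛                                    
                                           
                                           
                                           


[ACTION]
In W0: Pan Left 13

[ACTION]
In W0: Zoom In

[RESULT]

      ┃        ┃                           
      ┃────────┨                           
      ┃░░▓▓██▒▒┃                           
      ┃░░▓▓██▒▒┃                           
      ┃░░░░▓▓  ┃                           
      ┃░░░░▓▓  ┃                           
      ┃████  ▒▒┃                           
      ┃████  ▒▒┃                           
      ┃  ▓▓░░▓▓┃                           
      ┃  ▓▓░░▓▓┃                           
      ┃██░░██▒▒┃                           
      ┃██░░██▒▒┃                           
      ┃░░    ░░┃                           
      ┃░░    ░░┃                           
      ┃━━━━━━━━┛                           
━━━━━━┛                                    
                                           
                                           
                                           


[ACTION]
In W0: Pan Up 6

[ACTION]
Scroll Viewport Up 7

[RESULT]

                                           
                                           
                                           
                                           
━━━━━━┓                                    
      ┃                                    
──────┨━━━━━━━━┓                           
      ┃        ┃                           
      ┃────────┨                           
      ┃░░▓▓██▒▒┃                           
      ┃░░▓▓██▒▒┃                           
      ┃░░░░▓▓  ┃                           
      ┃░░░░▓▓  ┃                           
      ┃████  ▒▒┃                           
      ┃████  ▒▒┃                           
      ┃  ▓▓░░▓▓┃                           
      ┃  ▓▓░░▓▓┃                           
      ┃██░░██▒▒┃                           
      ┃██░░██▒▒┃                           


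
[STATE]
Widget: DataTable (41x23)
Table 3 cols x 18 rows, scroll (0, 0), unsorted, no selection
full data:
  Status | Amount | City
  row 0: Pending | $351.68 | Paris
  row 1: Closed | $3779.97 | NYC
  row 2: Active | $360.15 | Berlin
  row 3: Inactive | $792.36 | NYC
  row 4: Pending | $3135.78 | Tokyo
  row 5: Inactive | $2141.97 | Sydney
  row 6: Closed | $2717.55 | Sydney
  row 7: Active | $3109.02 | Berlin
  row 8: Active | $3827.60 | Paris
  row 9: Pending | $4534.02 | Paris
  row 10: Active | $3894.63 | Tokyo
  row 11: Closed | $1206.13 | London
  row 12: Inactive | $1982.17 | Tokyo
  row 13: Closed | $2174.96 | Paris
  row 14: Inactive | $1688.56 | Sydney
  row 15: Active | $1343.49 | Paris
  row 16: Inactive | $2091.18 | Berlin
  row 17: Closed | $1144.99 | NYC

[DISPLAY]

Status  │Amount  │City                   
────────┼────────┼──────                 
Pending │$351.68 │Paris                  
Closed  │$3779.97│NYC                    
Active  │$360.15 │Berlin                 
Inactive│$792.36 │NYC                    
Pending │$3135.78│Tokyo                  
Inactive│$2141.97│Sydney                 
Closed  │$2717.55│Sydney                 
Active  │$3109.02│Berlin                 
Active  │$3827.60│Paris                  
Pending │$4534.02│Paris                  
Active  │$3894.63│Tokyo                  
Closed  │$1206.13│London                 
Inactive│$1982.17│Tokyo                  
Closed  │$2174.96│Paris                  
Inactive│$1688.56│Sydney                 
Active  │$1343.49│Paris                  
Inactive│$2091.18│Berlin                 
Closed  │$1144.99│NYC                    
                                         
                                         
                                         


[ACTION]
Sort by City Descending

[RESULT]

Status  │Amount  │City ▼                 
────────┼────────┼──────                 
Pending │$3135.78│Tokyo                  
Active  │$3894.63│Tokyo                  
Inactive│$1982.17│Tokyo                  
Inactive│$2141.97│Sydney                 
Closed  │$2717.55│Sydney                 
Inactive│$1688.56│Sydney                 
Pending │$351.68 │Paris                  
Active  │$3827.60│Paris                  
Pending │$4534.02│Paris                  
Closed  │$2174.96│Paris                  
Active  │$1343.49│Paris                  
Closed  │$3779.97│NYC                    
Inactive│$792.36 │NYC                    
Closed  │$1144.99│NYC                    
Closed  │$1206.13│London                 
Active  │$360.15 │Berlin                 
Active  │$3109.02│Berlin                 
Inactive│$2091.18│Berlin                 
                                         
                                         
                                         


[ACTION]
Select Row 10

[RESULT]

Status  │Amount  │City ▼                 
────────┼────────┼──────                 
Pending │$3135.78│Tokyo                  
Active  │$3894.63│Tokyo                  
Inactive│$1982.17│Tokyo                  
Inactive│$2141.97│Sydney                 
Closed  │$2717.55│Sydney                 
Inactive│$1688.56│Sydney                 
Pending │$351.68 │Paris                  
Active  │$3827.60│Paris                  
Pending │$4534.02│Paris                  
Closed  │$2174.96│Paris                  
>ctive  │$1343.49│Paris                  
Closed  │$3779.97│NYC                    
Inactive│$792.36 │NYC                    
Closed  │$1144.99│NYC                    
Closed  │$1206.13│London                 
Active  │$360.15 │Berlin                 
Active  │$3109.02│Berlin                 
Inactive│$2091.18│Berlin                 
                                         
                                         
                                         


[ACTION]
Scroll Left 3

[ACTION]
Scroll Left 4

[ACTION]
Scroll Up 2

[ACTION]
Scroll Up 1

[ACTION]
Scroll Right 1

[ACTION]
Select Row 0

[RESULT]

Status  │Amount  │City ▼                 
────────┼────────┼──────                 
>ending │$3135.78│Tokyo                  
Active  │$3894.63│Tokyo                  
Inactive│$1982.17│Tokyo                  
Inactive│$2141.97│Sydney                 
Closed  │$2717.55│Sydney                 
Inactive│$1688.56│Sydney                 
Pending │$351.68 │Paris                  
Active  │$3827.60│Paris                  
Pending │$4534.02│Paris                  
Closed  │$2174.96│Paris                  
Active  │$1343.49│Paris                  
Closed  │$3779.97│NYC                    
Inactive│$792.36 │NYC                    
Closed  │$1144.99│NYC                    
Closed  │$1206.13│London                 
Active  │$360.15 │Berlin                 
Active  │$3109.02│Berlin                 
Inactive│$2091.18│Berlin                 
                                         
                                         
                                         


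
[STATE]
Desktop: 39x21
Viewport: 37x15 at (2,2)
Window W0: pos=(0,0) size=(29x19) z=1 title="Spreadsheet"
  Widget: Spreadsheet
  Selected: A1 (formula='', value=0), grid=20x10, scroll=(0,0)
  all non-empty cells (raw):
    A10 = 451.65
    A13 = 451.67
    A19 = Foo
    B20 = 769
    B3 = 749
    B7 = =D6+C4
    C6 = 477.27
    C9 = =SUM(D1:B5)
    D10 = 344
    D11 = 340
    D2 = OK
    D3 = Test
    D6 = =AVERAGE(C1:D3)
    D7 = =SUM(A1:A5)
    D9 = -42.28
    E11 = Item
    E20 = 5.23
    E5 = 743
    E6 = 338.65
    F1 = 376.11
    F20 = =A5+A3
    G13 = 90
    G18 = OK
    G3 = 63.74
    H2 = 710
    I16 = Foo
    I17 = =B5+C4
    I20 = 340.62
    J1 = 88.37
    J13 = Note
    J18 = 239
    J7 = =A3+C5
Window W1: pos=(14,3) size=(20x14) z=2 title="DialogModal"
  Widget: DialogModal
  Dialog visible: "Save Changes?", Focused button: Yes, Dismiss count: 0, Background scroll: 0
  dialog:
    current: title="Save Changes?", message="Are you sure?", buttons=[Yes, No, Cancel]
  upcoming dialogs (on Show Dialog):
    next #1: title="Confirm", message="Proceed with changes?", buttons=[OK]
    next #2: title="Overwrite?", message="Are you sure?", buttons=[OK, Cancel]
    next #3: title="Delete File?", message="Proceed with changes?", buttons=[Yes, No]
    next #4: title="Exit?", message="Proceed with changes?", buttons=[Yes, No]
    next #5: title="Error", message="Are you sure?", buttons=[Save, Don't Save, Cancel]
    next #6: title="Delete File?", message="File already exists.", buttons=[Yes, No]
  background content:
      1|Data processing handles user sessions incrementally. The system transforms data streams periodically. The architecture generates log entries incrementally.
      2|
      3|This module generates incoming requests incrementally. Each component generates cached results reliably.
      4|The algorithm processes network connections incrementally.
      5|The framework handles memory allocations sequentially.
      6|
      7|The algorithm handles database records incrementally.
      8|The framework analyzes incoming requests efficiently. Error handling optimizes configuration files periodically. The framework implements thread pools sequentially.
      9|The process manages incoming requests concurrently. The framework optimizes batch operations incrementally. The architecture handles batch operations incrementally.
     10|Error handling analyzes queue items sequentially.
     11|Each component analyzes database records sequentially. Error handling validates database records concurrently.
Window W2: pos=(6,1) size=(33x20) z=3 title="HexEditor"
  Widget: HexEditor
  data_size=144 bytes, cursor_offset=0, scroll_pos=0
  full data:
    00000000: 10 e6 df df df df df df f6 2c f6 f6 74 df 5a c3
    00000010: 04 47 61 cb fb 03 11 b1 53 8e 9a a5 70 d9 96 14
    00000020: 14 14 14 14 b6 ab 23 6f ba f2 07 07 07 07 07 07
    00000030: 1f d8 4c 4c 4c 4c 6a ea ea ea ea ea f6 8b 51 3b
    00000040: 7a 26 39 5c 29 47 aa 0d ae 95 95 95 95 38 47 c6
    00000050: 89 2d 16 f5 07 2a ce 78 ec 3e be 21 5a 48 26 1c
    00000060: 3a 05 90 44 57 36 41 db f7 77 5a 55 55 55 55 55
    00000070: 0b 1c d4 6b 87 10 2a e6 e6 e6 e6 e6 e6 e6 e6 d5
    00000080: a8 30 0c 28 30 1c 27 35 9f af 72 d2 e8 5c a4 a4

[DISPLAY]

────┃ HexEditor                     ┃
1:  ┠───────────────────────────────┨
    ┃00000000  10 e6 df df df df df ┃
----┃00000010  04 47 61 cb fb 03 11 ┃
 1  ┃00000020  14 14 14 14 b6 ab 23 ┃
 2  ┃00000030  1f d8 4c 4c 4c 4c 6a ┃
 3  ┃00000040  7a 26 39 5c 29 47 aa ┃
 4  ┃00000050  89 2d 16 f5 07 2a ce ┃
 5  ┃00000060  3a 05 90 44 57 36 41 ┃
 6  ┃00000070  0b 1c d4 6b 87 10 2a ┃
 7  ┃00000080  a8 30 0c 28 30 1c 27 ┃
 8  ┃                               ┃
 9  ┃                               ┃
10  ┃                               ┃
11  ┃                               ┃


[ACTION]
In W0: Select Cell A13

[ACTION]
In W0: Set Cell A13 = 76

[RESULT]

────┃ HexEditor                     ┃
13: ┠───────────────────────────────┨
    ┃00000000  10 e6 df df df df df ┃
----┃00000010  04 47 61 cb fb 03 11 ┃
 1  ┃00000020  14 14 14 14 b6 ab 23 ┃
 2  ┃00000030  1f d8 4c 4c 4c 4c 6a ┃
 3  ┃00000040  7a 26 39 5c 29 47 aa ┃
 4  ┃00000050  89 2d 16 f5 07 2a ce ┃
 5  ┃00000060  3a 05 90 44 57 36 41 ┃
 6  ┃00000070  0b 1c d4 6b 87 10 2a ┃
 7  ┃00000080  a8 30 0c 28 30 1c 27 ┃
 8  ┃                               ┃
 9  ┃                               ┃
10  ┃                               ┃
11  ┃                               ┃


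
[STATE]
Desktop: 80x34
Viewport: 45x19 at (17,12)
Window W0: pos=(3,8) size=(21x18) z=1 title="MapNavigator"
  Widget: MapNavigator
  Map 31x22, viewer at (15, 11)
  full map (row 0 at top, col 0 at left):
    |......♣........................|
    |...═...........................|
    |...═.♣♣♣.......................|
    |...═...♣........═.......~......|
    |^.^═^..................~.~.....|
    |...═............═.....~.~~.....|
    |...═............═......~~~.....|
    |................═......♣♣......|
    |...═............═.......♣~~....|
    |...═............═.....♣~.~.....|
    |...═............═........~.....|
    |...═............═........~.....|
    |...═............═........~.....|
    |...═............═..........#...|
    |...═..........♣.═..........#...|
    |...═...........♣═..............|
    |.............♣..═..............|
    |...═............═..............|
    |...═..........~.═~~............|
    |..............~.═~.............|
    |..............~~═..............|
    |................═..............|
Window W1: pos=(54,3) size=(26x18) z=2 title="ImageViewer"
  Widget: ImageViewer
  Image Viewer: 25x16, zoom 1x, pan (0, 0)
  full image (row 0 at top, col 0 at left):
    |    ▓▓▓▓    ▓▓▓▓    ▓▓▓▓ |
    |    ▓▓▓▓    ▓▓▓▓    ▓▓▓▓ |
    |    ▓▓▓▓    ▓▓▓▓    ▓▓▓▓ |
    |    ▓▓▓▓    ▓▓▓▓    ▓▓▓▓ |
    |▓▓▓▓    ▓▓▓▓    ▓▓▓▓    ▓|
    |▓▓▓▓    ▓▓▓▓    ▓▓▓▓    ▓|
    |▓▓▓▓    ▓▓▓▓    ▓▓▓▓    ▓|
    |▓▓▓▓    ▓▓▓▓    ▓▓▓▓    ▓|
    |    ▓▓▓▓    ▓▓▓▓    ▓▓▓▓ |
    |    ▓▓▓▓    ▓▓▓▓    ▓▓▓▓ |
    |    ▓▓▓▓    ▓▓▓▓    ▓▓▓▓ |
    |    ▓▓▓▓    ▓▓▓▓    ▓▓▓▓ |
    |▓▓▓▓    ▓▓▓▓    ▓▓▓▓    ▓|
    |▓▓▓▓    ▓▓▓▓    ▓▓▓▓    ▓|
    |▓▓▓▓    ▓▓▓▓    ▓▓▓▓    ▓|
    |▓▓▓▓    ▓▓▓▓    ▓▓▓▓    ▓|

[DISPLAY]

...~.~┃                              ┃▓▓▓▓   
....~~┃                              ┃▓▓▓▓   
....♣♣┃                              ┃    ▓▓▓
.....♣┃                              ┃    ▓▓▓
...♣~.┃                              ┃    ▓▓▓
......┃                              ┃    ▓▓▓
......┃                              ┃▓▓▓▓   
......┃                              ┃▓▓▓▓   
......┃                              ┗━━━━━━━
......┃                                      
......┃                                      
......┃                                      
......┃                                      
━━━━━━┛                                      
                                             
                                             
                                             
                                             
                                             


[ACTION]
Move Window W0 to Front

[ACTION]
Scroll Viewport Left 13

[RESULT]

..........═.....~.~┃                         
..........═......~~┃                         
..........═......♣♣┃                         
..........═.......♣┃                         
..........═.....♣~.┃                         
..........═........┃                         
.........@═........┃                         
..........═........┃                         
..........═........┃                         
........♣.═........┃                         
.........♣═........┃                         
.......♣..═........┃                         
..........═........┃                         
━━━━━━━━━━━━━━━━━━━┛                         
                                             
                                             
                                             
                                             
                                             


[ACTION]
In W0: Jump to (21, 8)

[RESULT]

...................┃                         
....═.......~......┃                         
...........~.~.....┃                         
....═.....~.~~.....┃                         
....═......~~~.....┃                         
....═......♣♣......┃                         
....═....@..♣~~....┃                         
....═.....♣~.~.....┃                         
....═........~.....┃                         
....═........~.....┃                         
....═........~.....┃                         
....═..........#...┃                         
..♣.═..........#...┃                         
━━━━━━━━━━━━━━━━━━━┛                         
                                             
                                             
                                             
                                             
                                             


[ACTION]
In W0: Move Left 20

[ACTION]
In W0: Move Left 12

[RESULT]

         ...═.♣♣♣..┃                         
         ...═...♣..┃                         
         ^.^═^.....┃                         
         ...═......┃                         
         ...═......┃                         
         ..........┃                         
         @..═......┃                         
         ...═......┃                         
         ...═......┃                         
         ...═......┃                         
         ...═......┃                         
         ...═......┃                         
         ...═......┃                         
━━━━━━━━━━━━━━━━━━━┛                         
                                             
                                             
                                             
                                             
                                             
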